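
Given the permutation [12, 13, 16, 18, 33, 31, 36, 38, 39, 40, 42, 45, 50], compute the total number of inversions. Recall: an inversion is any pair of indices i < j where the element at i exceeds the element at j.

1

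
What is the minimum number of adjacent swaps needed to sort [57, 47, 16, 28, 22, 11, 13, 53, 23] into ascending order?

23 swaps

Each adjacent swap fixes exactly one inversion, so the minimum swap count equals the number of inversions.
Count inversions — for each element, later elements that are smaller:
57: 47, 16, 28, 22, 11, 13, 53, 23 → 8
47: 16, 28, 22, 11, 13, 23 → 6
16: 11, 13 → 2
28: 22, 11, 13, 23 → 4
22: 11, 13 → 2
11: none → 0
13: none → 0
53: 23 → 1
23: none → 0
Total inversions: 8 + 6 + 2 + 4 + 2 + 0 + 0 + 1 + 0 = 23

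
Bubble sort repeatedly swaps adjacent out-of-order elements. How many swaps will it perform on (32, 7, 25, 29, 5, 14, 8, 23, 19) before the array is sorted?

21

Minimum adjacent swaps = number of inversions (each swap of adjacent out-of-order elements removes one inversion and no swap can remove more).
Count inversions — for each element, later elements that are smaller:
32: 7, 25, 29, 5, 14, 8, 23, 19 → 8
7: 5 → 1
25: 5, 14, 8, 23, 19 → 5
29: 5, 14, 8, 23, 19 → 5
5: none → 0
14: 8 → 1
8: none → 0
23: 19 → 1
19: none → 0
Total inversions: 8 + 1 + 5 + 5 + 0 + 1 + 0 + 1 + 0 = 21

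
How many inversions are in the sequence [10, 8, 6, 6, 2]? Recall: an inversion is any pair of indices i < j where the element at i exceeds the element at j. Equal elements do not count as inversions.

Count, for each position, how many later elements it exceeds:
10 → 8, 6, 6, 2 → 4
8 → 6, 6, 2 → 3
6 → 2 → 1
6 → 2 → 1
2 → none → 0
Sum: 4 + 3 + 1 + 1 + 0 = 9

9 inversions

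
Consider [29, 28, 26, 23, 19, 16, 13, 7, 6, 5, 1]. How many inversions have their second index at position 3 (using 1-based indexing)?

2

The element at index 3 is 26.
Elements before it: 29, 28
Those larger than 26: 29, 28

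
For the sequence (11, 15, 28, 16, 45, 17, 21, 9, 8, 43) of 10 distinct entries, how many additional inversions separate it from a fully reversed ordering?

24 inversions short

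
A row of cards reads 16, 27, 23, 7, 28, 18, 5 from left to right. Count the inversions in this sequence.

Inversions: 13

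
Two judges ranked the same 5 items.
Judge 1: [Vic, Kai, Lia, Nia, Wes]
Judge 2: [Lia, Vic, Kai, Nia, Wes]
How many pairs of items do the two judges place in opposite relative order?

2

Assign each item its position (1..5) in the first ordering, then rewrite the second ordering as that position sequence:
positions: Vic→1, Kai→2, Lia→3, Nia→4, Wes→5
second ordering as positions: [3, 1, 2, 4, 5]
Discordant pairs = inversions in this position sequence.
3: 1, 2 → 2
1: 0
2: 0
4: 0
5: 0
Total: 2 + 0 + 0 + 0 + 0 = 2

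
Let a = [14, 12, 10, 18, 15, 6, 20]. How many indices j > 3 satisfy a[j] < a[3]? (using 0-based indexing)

The element at index 3 is 18.
Elements after it: 15, 6, 20
Those smaller than 18: 15, 6

2 such elements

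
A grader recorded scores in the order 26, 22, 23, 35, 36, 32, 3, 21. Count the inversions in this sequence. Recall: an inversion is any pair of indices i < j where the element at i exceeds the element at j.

Count, for each position, how many later elements it exceeds:
26 → 22, 23, 3, 21 → 4
22 → 3, 21 → 2
23 → 3, 21 → 2
35 → 32, 3, 21 → 3
36 → 32, 3, 21 → 3
32 → 3, 21 → 2
3 → none → 0
21 → none → 0
Sum: 4 + 2 + 2 + 3 + 3 + 2 + 0 + 0 = 16

16 inversions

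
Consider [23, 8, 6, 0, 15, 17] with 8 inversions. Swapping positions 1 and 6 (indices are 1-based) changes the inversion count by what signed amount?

-1

Positions 1 and 6 hold 23 and 17; after swapping, the array is [17, 8, 6, 0, 15, 23].
Element-by-element contributions:
17 → 8, 6, 0, 15 → 4
8 → 6, 0 → 2
6 → 0 → 1
0 → none → 0
15 → none → 0
23 → none → 0
Sum: 4 + 2 + 1 + 0 + 0 + 0 = 7
Change: 7 − 8 = -1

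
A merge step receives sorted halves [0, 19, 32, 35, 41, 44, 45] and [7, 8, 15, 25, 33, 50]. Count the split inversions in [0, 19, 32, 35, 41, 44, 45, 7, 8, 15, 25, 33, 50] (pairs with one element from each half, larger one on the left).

27 split inversions

Count, for every r in R, how many entries of L exceed r:
r = 7: 19, 32, 35, 41, 44, 45 → 6
r = 8: 19, 32, 35, 41, 44, 45 → 6
r = 15: 19, 32, 35, 41, 44, 45 → 6
r = 25: 32, 35, 41, 44, 45 → 5
r = 33: 35, 41, 44, 45 → 4
r = 50: none → 0
Cross-inversions: 6 + 6 + 6 + 5 + 4 + 0 = 27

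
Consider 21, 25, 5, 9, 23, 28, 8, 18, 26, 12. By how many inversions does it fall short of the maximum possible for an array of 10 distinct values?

Maximum inversions for 10 distinct elements is C(10, 2) = 10·9/2 = 45.
Current inversions — for each element, count later smaller elements:
21: 5
25: 6
5: 0
9: 1
23: 3
28: 4
8: 0
18: 1
26: 1
12: 0
Current total: 5 + 6 + 0 + 1 + 3 + 4 + 0 + 1 + 1 + 0 = 21
Shortfall: 45 − 21 = 24

24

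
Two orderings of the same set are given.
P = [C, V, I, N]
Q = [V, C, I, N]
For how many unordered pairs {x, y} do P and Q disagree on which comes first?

Disagreeing pairs: 1

Assign each item its position (1..4) in the first ordering, then rewrite the second ordering as that position sequence:
positions: C→1, V→2, I→3, N→4
second ordering as positions: [2, 1, 3, 4]
Discordant pairs = inversions in this position sequence.
2: 1 → 1
1: 0
3: 0
4: 0
Total: 1 + 0 + 0 + 0 = 1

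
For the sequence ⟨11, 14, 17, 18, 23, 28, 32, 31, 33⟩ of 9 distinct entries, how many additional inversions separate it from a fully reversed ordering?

35

Maximum inversions for 9 distinct elements is C(9, 2) = 9·8/2 = 36.
Current inversions — for each element, count later smaller elements:
11: 0
14: 0
17: 0
18: 0
23: 0
28: 0
32: 1
31: 0
33: 0
Current total: 0 + 0 + 0 + 0 + 0 + 0 + 1 + 0 + 0 = 1
Shortfall: 36 − 1 = 35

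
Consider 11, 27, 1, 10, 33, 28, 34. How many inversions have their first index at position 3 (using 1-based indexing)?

0 such elements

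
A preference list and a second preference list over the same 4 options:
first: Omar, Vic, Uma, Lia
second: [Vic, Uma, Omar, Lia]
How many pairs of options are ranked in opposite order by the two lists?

Assign each item its position (1..4) in the first ordering, then rewrite the second ordering as that position sequence:
positions: Omar→1, Vic→2, Uma→3, Lia→4
second ordering as positions: [2, 3, 1, 4]
Discordant pairs = inversions in this position sequence.
2: 1 → 1
3: 1 → 1
1: 0
4: 0
Total: 1 + 1 + 0 + 0 = 2

2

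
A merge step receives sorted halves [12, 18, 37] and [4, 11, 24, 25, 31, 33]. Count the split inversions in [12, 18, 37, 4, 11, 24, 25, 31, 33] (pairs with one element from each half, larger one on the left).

10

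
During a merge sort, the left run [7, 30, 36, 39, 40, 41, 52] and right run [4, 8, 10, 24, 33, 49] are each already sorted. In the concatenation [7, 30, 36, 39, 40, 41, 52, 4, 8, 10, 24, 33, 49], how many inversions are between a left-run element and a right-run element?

There are 31 cross-inversions.

Take each right-half value and tally the left-half values above it:
r = 4: 7, 30, 36, 39, 40, 41, 52 → 7
r = 8: 30, 36, 39, 40, 41, 52 → 6
r = 10: 30, 36, 39, 40, 41, 52 → 6
r = 24: 30, 36, 39, 40, 41, 52 → 6
r = 33: 36, 39, 40, 41, 52 → 5
r = 49: 52 → 1
Cross-inversions: 7 + 6 + 6 + 6 + 5 + 1 = 31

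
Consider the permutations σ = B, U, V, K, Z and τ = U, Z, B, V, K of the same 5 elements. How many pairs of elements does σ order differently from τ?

4

Assign each item its position (1..5) in the first ordering, then rewrite the second ordering as that position sequence:
positions: B→1, U→2, V→3, K→4, Z→5
second ordering as positions: [2, 5, 1, 3, 4]
Discordant pairs = inversions in this position sequence.
2: 1 → 1
5: 1, 3, 4 → 3
1: 0
3: 0
4: 0
Total: 1 + 3 + 0 + 0 + 0 = 4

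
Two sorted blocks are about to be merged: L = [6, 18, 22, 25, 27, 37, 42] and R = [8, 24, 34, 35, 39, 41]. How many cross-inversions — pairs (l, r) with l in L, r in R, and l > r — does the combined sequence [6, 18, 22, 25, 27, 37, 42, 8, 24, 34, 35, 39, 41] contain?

For each element r of the right run, count left-run elements greater than r:
r = 8: 18, 22, 25, 27, 37, 42 → 6
r = 24: 25, 27, 37, 42 → 4
r = 34: 37, 42 → 2
r = 35: 37, 42 → 2
r = 39: 42 → 1
r = 41: 42 → 1
Cross-inversions: 6 + 4 + 2 + 2 + 1 + 1 = 16

16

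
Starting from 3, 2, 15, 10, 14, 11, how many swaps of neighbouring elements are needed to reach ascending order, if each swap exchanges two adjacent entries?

The minimum number of adjacent swaps to sort an array equals its inversion count, since every such swap removes exactly one inversion.
Count inversions — for each element, later elements that are smaller:
3: 2 → 1
2: none → 0
15: 10, 14, 11 → 3
10: none → 0
14: 11 → 1
11: none → 0
Total inversions: 1 + 0 + 3 + 0 + 1 + 0 = 5

5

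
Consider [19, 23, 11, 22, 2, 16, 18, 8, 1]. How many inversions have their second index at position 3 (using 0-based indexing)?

1

The element at index 3 is 22.
Elements before it: 19, 23, 11
Those larger than 22: 23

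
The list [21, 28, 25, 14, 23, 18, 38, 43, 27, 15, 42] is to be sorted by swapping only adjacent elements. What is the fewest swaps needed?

Each adjacent swap fixes exactly one inversion, so the minimum swap count equals the number of inversions.
Count inversions — for each element, later elements that are smaller:
21: 14, 18, 15 → 3
28: 25, 14, 23, 18, 27, 15 → 6
25: 14, 23, 18, 15 → 4
14: none → 0
23: 18, 15 → 2
18: 15 → 1
38: 27, 15 → 2
43: 27, 15, 42 → 3
27: 15 → 1
15: none → 0
42: none → 0
Total inversions: 3 + 6 + 4 + 0 + 2 + 1 + 2 + 3 + 1 + 0 + 0 = 22

22 swaps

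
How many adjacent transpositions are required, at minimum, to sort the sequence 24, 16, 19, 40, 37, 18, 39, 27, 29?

The minimum number of adjacent swaps to sort an array equals its inversion count, since every such swap removes exactly one inversion.
Count inversions — for each element, later elements that are smaller:
24: 16, 19, 18 → 3
16: none → 0
19: 18 → 1
40: 37, 18, 39, 27, 29 → 5
37: 18, 27, 29 → 3
18: none → 0
39: 27, 29 → 2
27: none → 0
29: none → 0
Total inversions: 3 + 0 + 1 + 5 + 3 + 0 + 2 + 0 + 0 = 14

14 adjacent swaps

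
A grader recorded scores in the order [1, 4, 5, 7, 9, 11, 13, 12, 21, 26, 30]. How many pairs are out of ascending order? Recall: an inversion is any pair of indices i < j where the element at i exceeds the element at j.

Count, for each position, how many later elements it exceeds:
1: 0
4: 0
5: 0
7: 0
9: 0
11: 0
13: 1
12: 0
21: 0
26: 0
30: 0
Sum: 0 + 0 + 0 + 0 + 0 + 0 + 1 + 0 + 0 + 0 + 0 = 1

There is 1 out-of-order pair.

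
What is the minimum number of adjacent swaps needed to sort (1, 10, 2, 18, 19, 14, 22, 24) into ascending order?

3 adjacent swaps

The minimum number of adjacent swaps to sort an array equals its inversion count, since every such swap removes exactly one inversion.
Count inversions — for each element, later elements that are smaller:
1: none → 0
10: 2 → 1
2: none → 0
18: 14 → 1
19: 14 → 1
14: none → 0
22: none → 0
24: none → 0
Total inversions: 0 + 1 + 0 + 1 + 1 + 0 + 0 + 0 = 3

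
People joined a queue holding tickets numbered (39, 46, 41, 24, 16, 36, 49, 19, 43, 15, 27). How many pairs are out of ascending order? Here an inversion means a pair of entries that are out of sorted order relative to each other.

34 inversions

Sweep left to right; for each value list the smaller values that follow it:
39 → 24, 16, 36, 19, 15, 27 → 6
46 → 41, 24, 16, 36, 19, 43, 15, 27 → 8
41 → 24, 16, 36, 19, 15, 27 → 6
24 → 16, 19, 15 → 3
16 → 15 → 1
36 → 19, 15, 27 → 3
49 → 19, 43, 15, 27 → 4
19 → 15 → 1
43 → 15, 27 → 2
15 → none → 0
27 → none → 0
Sum: 6 + 8 + 6 + 3 + 1 + 3 + 4 + 1 + 2 + 0 + 0 = 34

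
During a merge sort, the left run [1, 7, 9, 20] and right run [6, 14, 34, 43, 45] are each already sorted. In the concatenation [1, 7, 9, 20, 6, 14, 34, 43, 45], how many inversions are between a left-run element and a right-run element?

Count, for every r in R, how many entries of L exceed r:
r = 6: 7, 9, 20 → 3
r = 14: 20 → 1
r = 34: none → 0
r = 43: none → 0
r = 45: none → 0
Cross-inversions: 3 + 1 + 0 + 0 + 0 = 4

4 cross-inversions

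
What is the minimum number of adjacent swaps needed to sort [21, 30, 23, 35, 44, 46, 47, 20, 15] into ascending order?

16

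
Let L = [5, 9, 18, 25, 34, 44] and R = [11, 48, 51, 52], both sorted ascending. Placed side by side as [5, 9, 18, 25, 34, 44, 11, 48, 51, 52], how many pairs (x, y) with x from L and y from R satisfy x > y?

There are 4 split inversions.

Take each right-half value and tally the left-half values above it:
r = 11: 18, 25, 34, 44 → 4
r = 48: none → 0
r = 51: none → 0
r = 52: none → 0
Cross-inversions: 4 + 0 + 0 + 0 = 4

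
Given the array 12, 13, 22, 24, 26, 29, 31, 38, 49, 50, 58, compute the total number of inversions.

0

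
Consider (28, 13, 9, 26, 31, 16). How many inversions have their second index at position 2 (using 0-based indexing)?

2 such elements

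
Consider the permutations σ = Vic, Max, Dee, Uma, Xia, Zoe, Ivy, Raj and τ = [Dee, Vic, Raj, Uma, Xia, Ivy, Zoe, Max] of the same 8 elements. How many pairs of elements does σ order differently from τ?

Assign each item its position (1..8) in the first ordering, then rewrite the second ordering as that position sequence:
positions: Vic→1, Max→2, Dee→3, Uma→4, Xia→5, Zoe→6, Ivy→7, Raj→8
second ordering as positions: [3, 1, 8, 4, 5, 7, 6, 2]
Discordant pairs = inversions in this position sequence.
3: 1, 2 → 2
1: 0
8: 4, 5, 7, 6, 2 → 5
4: 2 → 1
5: 2 → 1
7: 6, 2 → 2
6: 2 → 1
2: 0
Total: 2 + 0 + 5 + 1 + 1 + 2 + 1 + 0 = 12

12 discordant pairs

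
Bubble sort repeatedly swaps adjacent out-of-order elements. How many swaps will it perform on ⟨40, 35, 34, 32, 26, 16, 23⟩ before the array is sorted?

20

Each adjacent swap fixes exactly one inversion, so the minimum swap count equals the number of inversions.
Count inversions — for each element, later elements that are smaller:
40: 35, 34, 32, 26, 16, 23 → 6
35: 34, 32, 26, 16, 23 → 5
34: 32, 26, 16, 23 → 4
32: 26, 16, 23 → 3
26: 16, 23 → 2
16: none → 0
23: none → 0
Total inversions: 6 + 5 + 4 + 3 + 2 + 0 + 0 = 20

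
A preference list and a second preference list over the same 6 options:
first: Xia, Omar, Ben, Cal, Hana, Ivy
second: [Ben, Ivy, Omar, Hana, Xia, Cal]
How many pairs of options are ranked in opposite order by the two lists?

9

Assign each item its position (1..6) in the first ordering, then rewrite the second ordering as that position sequence:
positions: Xia→1, Omar→2, Ben→3, Cal→4, Hana→5, Ivy→6
second ordering as positions: [3, 6, 2, 5, 1, 4]
Discordant pairs = inversions in this position sequence.
3: 2, 1 → 2
6: 2, 5, 1, 4 → 4
2: 1 → 1
5: 1, 4 → 2
1: 0
4: 0
Total: 2 + 4 + 1 + 2 + 0 + 0 = 9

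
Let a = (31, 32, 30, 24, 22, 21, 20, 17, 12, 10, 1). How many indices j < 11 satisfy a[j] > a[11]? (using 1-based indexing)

10 such elements

The element at index 11 is 1.
Elements before it: 31, 32, 30, 24, 22, 21, 20, 17, 12, 10
Those larger than 1: 31, 32, 30, 24, 22, 21, 20, 17, 12, 10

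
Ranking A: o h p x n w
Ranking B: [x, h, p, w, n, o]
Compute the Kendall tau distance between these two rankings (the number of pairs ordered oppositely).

Assign each item its position (1..6) in the first ordering, then rewrite the second ordering as that position sequence:
positions: o→1, h→2, p→3, x→4, n→5, w→6
second ordering as positions: [4, 2, 3, 6, 5, 1]
Discordant pairs = inversions in this position sequence.
4: 2, 3, 1 → 3
2: 1 → 1
3: 1 → 1
6: 5, 1 → 2
5: 1 → 1
1: 0
Total: 3 + 1 + 1 + 2 + 1 + 0 = 8

There are 8 discordant pairs.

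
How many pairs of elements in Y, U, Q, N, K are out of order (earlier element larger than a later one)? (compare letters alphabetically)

Listing every pair i<j with a[i]>a[j] (using 1-based positions):
(1,2): Y > U
(1,3): Y > Q
(1,4): Y > N
(1,5): Y > K
(2,3): U > Q
(2,4): U > N
(2,5): U > K
(3,4): Q > N
(3,5): Q > K
(4,5): N > K
That's 10 pairs.

10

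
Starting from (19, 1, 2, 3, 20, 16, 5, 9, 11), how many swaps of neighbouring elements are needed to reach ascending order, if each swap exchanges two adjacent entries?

14 adjacent swaps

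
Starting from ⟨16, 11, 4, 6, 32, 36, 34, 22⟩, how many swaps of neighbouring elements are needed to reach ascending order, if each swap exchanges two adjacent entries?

9 swaps

Minimum adjacent swaps = number of inversions (each swap of adjacent out-of-order elements removes one inversion and no swap can remove more).
Count inversions — for each element, later elements that are smaller:
16: 11, 4, 6 → 3
11: 4, 6 → 2
4: none → 0
6: none → 0
32: 22 → 1
36: 34, 22 → 2
34: 22 → 1
22: none → 0
Total inversions: 3 + 2 + 0 + 0 + 1 + 2 + 1 + 0 = 9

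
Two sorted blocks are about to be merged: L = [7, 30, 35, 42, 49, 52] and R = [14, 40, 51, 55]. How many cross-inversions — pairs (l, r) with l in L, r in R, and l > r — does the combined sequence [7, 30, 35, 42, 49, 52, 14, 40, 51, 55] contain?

9

For each element r of the right run, count left-run elements greater than r:
r = 14: 30, 35, 42, 49, 52 → 5
r = 40: 42, 49, 52 → 3
r = 51: 52 → 1
r = 55: none → 0
Cross-inversions: 5 + 3 + 1 + 0 = 9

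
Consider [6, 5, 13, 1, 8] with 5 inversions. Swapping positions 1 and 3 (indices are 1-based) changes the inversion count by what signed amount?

Positions 1 and 3 hold 6 and 13; after swapping, the array is [13, 5, 6, 1, 8].
Element-by-element contributions:
13 → 5, 6, 1, 8 → 4
5 → 1 → 1
6 → 1 → 1
1 → none → 0
8 → none → 0
Sum: 4 + 1 + 1 + 0 + 0 = 6
Change: 6 − 5 = +1

+1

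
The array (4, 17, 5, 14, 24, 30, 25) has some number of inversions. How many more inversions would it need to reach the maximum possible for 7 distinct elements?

18 inversions short

Maximum inversions for 7 distinct elements is C(7, 2) = 7·6/2 = 21.
Current inversions — for each element, count later smaller elements:
4: 0
17: 2
5: 0
14: 0
24: 0
30: 1
25: 0
Current total: 0 + 2 + 0 + 0 + 0 + 1 + 0 = 3
Shortfall: 21 − 3 = 18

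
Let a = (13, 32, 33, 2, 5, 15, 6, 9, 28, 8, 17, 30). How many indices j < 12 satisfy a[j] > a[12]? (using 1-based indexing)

2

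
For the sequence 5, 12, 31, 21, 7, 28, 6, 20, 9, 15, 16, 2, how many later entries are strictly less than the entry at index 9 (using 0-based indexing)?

1

The element at index 9 is 15.
Elements after it: 16, 2
Those smaller than 15: 2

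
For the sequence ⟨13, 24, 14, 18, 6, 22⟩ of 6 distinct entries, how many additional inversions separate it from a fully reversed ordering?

8

Maximum inversions for 6 distinct elements is C(6, 2) = 6·5/2 = 15.
Current inversions — for each element, count later smaller elements:
13: 1
24: 4
14: 1
18: 1
6: 0
22: 0
Current total: 1 + 4 + 1 + 1 + 0 + 0 = 7
Shortfall: 15 − 7 = 8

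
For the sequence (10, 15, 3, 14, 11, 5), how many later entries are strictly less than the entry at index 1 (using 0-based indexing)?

The element at index 1 is 15.
Elements after it: 3, 14, 11, 5
Those smaller than 15: 3, 14, 11, 5

4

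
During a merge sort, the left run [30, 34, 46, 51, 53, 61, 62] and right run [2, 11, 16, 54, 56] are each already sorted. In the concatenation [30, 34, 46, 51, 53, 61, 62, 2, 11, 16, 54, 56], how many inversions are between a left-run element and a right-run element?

For each element r of the right run, count left-run elements greater than r:
r = 2: 30, 34, 46, 51, 53, 61, 62 → 7
r = 11: 30, 34, 46, 51, 53, 61, 62 → 7
r = 16: 30, 34, 46, 51, 53, 61, 62 → 7
r = 54: 61, 62 → 2
r = 56: 61, 62 → 2
Cross-inversions: 7 + 7 + 7 + 2 + 2 = 25

Cross-inversions: 25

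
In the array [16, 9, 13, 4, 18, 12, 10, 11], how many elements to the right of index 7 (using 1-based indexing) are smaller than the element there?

The element at index 7 is 10.
Elements after it: 11
None of them are smaller than 10.

0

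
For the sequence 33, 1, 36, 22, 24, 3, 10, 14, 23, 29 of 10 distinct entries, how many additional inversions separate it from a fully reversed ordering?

23 inversions short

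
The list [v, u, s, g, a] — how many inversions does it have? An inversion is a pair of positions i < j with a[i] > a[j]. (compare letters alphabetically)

10

Count, for each position, how many later elements it exceeds:
v: 4
u: 3
s: 2
g: 1
a: 0
Sum: 4 + 3 + 2 + 1 + 0 = 10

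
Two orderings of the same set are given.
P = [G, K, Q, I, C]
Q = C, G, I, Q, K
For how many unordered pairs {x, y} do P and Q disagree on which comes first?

7

Assign each item its position (1..5) in the first ordering, then rewrite the second ordering as that position sequence:
positions: G→1, K→2, Q→3, I→4, C→5
second ordering as positions: [5, 1, 4, 3, 2]
Discordant pairs = inversions in this position sequence.
5: 1, 4, 3, 2 → 4
1: 0
4: 3, 2 → 2
3: 2 → 1
2: 0
Total: 4 + 0 + 2 + 1 + 0 = 7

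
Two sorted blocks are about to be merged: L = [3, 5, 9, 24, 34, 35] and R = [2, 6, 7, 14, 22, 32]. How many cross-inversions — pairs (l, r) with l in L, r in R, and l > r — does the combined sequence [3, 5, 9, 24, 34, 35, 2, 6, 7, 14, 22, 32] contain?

22 cross-inversions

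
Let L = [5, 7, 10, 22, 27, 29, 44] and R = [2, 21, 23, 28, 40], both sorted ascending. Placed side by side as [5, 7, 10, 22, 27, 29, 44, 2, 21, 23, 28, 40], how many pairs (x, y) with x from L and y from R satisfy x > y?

There are 17 cross-inversions.

For each element r of the right run, count left-run elements greater than r:
r = 2: 5, 7, 10, 22, 27, 29, 44 → 7
r = 21: 22, 27, 29, 44 → 4
r = 23: 27, 29, 44 → 3
r = 28: 29, 44 → 2
r = 40: 44 → 1
Cross-inversions: 7 + 4 + 3 + 2 + 1 = 17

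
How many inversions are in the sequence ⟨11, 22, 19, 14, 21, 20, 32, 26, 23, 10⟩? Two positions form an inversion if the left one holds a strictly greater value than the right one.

For each element, count later entries that are smaller:
11 → 10 → 1
22 → 19, 14, 21, 20, 10 → 5
19 → 14, 10 → 2
14 → 10 → 1
21 → 20, 10 → 2
20 → 10 → 1
32 → 26, 23, 10 → 3
26 → 23, 10 → 2
23 → 10 → 1
10 → none → 0
Sum: 1 + 5 + 2 + 1 + 2 + 1 + 3 + 2 + 1 + 0 = 18

18 inversions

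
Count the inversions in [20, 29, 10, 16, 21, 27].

6

Element-by-element contributions:
20 → 10, 16 → 2
29 → 10, 16, 21, 27 → 4
10 → none → 0
16 → none → 0
21 → none → 0
27 → none → 0
Sum: 2 + 4 + 0 + 0 + 0 + 0 = 6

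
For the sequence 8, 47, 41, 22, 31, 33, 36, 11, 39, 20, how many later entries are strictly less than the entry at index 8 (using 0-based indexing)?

The element at index 8 is 39.
Elements after it: 20
Those smaller than 39: 20

1 such element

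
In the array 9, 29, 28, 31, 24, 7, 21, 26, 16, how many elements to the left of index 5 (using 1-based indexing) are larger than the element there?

The element at index 5 is 24.
Elements before it: 9, 29, 28, 31
Those larger than 24: 29, 28, 31

3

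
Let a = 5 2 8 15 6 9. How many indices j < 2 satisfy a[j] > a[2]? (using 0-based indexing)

The element at index 2 is 8.
Elements before it: 5, 2
None of them are larger than 8.

0 such elements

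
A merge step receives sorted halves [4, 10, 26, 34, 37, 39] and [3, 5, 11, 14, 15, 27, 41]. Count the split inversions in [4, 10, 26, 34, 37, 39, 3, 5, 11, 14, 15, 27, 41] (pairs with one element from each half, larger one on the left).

Take each right-half value and tally the left-half values above it:
r = 3: 4, 10, 26, 34, 37, 39 → 6
r = 5: 10, 26, 34, 37, 39 → 5
r = 11: 26, 34, 37, 39 → 4
r = 14: 26, 34, 37, 39 → 4
r = 15: 26, 34, 37, 39 → 4
r = 27: 34, 37, 39 → 3
r = 41: none → 0
Cross-inversions: 6 + 5 + 4 + 4 + 4 + 3 + 0 = 26

26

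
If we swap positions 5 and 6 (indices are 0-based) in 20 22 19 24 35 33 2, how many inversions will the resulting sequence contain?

Positions 5 and 6 hold 33 and 2; after swapping, the array is [20, 22, 19, 24, 35, 2, 33].
Count, for each position, how many later elements it exceeds:
20 → 19, 2 → 2
22 → 19, 2 → 2
19 → 2 → 1
24 → 2 → 1
35 → 2, 33 → 2
2 → none → 0
33 → none → 0
Sum: 2 + 2 + 1 + 1 + 2 + 0 + 0 = 8

8 inversions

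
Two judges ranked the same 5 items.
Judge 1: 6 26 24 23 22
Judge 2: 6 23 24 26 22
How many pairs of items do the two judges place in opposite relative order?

Assign each item its position (1..5) in the first ordering, then rewrite the second ordering as that position sequence:
positions: 6→1, 26→2, 24→3, 23→4, 22→5
second ordering as positions: [1, 4, 3, 2, 5]
Discordant pairs = inversions in this position sequence.
1: 0
4: 3, 2 → 2
3: 2 → 1
2: 0
5: 0
Total: 0 + 2 + 1 + 0 + 0 = 3

3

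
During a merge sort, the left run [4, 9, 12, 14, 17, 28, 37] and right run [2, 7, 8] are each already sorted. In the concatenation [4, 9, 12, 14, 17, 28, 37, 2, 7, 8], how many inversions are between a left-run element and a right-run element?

There are 19 cross-inversions.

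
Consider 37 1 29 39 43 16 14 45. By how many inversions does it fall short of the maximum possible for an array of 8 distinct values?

17 inversions short

Maximum inversions for 8 distinct elements is C(8, 2) = 8·7/2 = 28.
Current inversions — for each element, count later smaller elements:
37: 4
1: 0
29: 2
39: 2
43: 2
16: 1
14: 0
45: 0
Current total: 4 + 0 + 2 + 2 + 2 + 1 + 0 + 0 = 11
Shortfall: 28 − 11 = 17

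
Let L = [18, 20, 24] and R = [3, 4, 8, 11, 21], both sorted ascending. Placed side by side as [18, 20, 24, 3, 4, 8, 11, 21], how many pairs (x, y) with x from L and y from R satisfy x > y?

Count, for every r in R, how many entries of L exceed r:
r = 3: 18, 20, 24 → 3
r = 4: 18, 20, 24 → 3
r = 8: 18, 20, 24 → 3
r = 11: 18, 20, 24 → 3
r = 21: 24 → 1
Cross-inversions: 3 + 3 + 3 + 3 + 1 = 13

Split inversions: 13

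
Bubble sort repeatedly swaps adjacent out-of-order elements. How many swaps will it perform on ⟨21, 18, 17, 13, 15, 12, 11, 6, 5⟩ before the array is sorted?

35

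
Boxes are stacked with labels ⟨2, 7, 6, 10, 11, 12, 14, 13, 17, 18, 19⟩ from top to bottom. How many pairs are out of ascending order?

2 inversions

Element-by-element contributions:
2 → none → 0
7 → 6 → 1
6 → none → 0
10 → none → 0
11 → none → 0
12 → none → 0
14 → 13 → 1
13 → none → 0
17 → none → 0
18 → none → 0
19 → none → 0
Sum: 0 + 1 + 0 + 0 + 0 + 0 + 1 + 0 + 0 + 0 + 0 = 2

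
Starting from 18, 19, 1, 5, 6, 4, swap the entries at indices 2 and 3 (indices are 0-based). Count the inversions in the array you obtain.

11 inversions

Positions 2 and 3 hold 1 and 5; after swapping, the array is [18, 19, 5, 1, 6, 4].
For each element, count later entries that are smaller:
18: 4
19: 4
5: 2
1: 0
6: 1
4: 0
Sum: 4 + 4 + 2 + 0 + 1 + 0 = 11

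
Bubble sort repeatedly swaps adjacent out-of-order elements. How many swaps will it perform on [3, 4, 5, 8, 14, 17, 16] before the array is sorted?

Each adjacent swap fixes exactly one inversion, so the minimum swap count equals the number of inversions.
Count inversions — for each element, later elements that are smaller:
3: none → 0
4: none → 0
5: none → 0
8: none → 0
14: none → 0
17: 16 → 1
16: none → 0
Total inversions: 0 + 0 + 0 + 0 + 0 + 1 + 0 = 1

1 adjacent swap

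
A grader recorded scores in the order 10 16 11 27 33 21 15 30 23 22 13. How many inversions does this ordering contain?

23

Element-by-element contributions:
10: 0
16: 3
11: 0
27: 5
33: 6
21: 2
15: 1
30: 3
23: 2
22: 1
13: 0
Sum: 0 + 3 + 0 + 5 + 6 + 2 + 1 + 3 + 2 + 1 + 0 = 23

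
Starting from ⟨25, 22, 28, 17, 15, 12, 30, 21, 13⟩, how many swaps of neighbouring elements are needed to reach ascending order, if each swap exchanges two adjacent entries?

Each adjacent swap fixes exactly one inversion, so the minimum swap count equals the number of inversions.
Count inversions — for each element, later elements that are smaller:
25: 22, 17, 15, 12, 21, 13 → 6
22: 17, 15, 12, 21, 13 → 5
28: 17, 15, 12, 21, 13 → 5
17: 15, 12, 13 → 3
15: 12, 13 → 2
12: none → 0
30: 21, 13 → 2
21: 13 → 1
13: none → 0
Total inversions: 6 + 5 + 5 + 3 + 2 + 0 + 2 + 1 + 0 = 24

24 adjacent swaps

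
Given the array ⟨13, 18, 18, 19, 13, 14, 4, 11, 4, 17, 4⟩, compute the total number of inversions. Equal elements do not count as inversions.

Count, for each position, how many later elements it exceeds:
13 → 4, 11, 4, 4 → 4
18 → 13, 14, 4, 11, 4, 17, 4 → 7
18 → 13, 14, 4, 11, 4, 17, 4 → 7
19 → 13, 14, 4, 11, 4, 17, 4 → 7
13 → 4, 11, 4, 4 → 4
14 → 4, 11, 4, 4 → 4
4 → none → 0
11 → 4, 4 → 2
4 → none → 0
17 → 4 → 1
4 → none → 0
Sum: 4 + 7 + 7 + 7 + 4 + 4 + 0 + 2 + 0 + 1 + 0 = 36

36 out-of-order pairs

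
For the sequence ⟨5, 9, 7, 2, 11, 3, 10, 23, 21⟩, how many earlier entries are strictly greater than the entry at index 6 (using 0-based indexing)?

1 such element

The element at index 6 is 10.
Elements before it: 5, 9, 7, 2, 11, 3
Those larger than 10: 11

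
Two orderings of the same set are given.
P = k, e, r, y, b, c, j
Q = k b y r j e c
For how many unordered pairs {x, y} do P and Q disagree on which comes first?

Assign each item its position (1..7) in the first ordering, then rewrite the second ordering as that position sequence:
positions: k→1, e→2, r→3, y→4, b→5, c→6, j→7
second ordering as positions: [1, 5, 4, 3, 7, 2, 6]
Discordant pairs = inversions in this position sequence.
1: 0
5: 4, 3, 2 → 3
4: 3, 2 → 2
3: 2 → 1
7: 2, 6 → 2
2: 0
6: 0
Total: 0 + 3 + 2 + 1 + 2 + 0 + 0 = 8

8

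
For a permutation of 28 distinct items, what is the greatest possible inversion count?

A reversed (strictly descending) arrangement makes every pair an inversion, giving C(28, 2) inversions.
C(28, 2) = 28·27/2 = 378

378 inversions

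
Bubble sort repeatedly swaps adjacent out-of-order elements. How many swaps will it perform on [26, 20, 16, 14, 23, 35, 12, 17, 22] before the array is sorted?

There are 20 swaps.

Minimum adjacent swaps = number of inversions (each swap of adjacent out-of-order elements removes one inversion and no swap can remove more).
Count inversions — for each element, later elements that are smaller:
26: 20, 16, 14, 23, 12, 17, 22 → 7
20: 16, 14, 12, 17 → 4
16: 14, 12 → 2
14: 12 → 1
23: 12, 17, 22 → 3
35: 12, 17, 22 → 3
12: none → 0
17: none → 0
22: none → 0
Total inversions: 7 + 4 + 2 + 1 + 3 + 3 + 0 + 0 + 0 = 20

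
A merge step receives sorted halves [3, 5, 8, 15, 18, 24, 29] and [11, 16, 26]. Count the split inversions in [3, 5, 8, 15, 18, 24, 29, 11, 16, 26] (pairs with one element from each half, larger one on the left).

8

For each element r of the right run, count left-run elements greater than r:
r = 11: 15, 18, 24, 29 → 4
r = 16: 18, 24, 29 → 3
r = 26: 29 → 1
Cross-inversions: 4 + 3 + 1 = 8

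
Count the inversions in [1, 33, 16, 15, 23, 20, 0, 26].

Sweep left to right; for each value list the smaller values that follow it:
1 → 0 → 1
33 → 16, 15, 23, 20, 0, 26 → 6
16 → 15, 0 → 2
15 → 0 → 1
23 → 20, 0 → 2
20 → 0 → 1
0 → none → 0
26 → none → 0
Sum: 1 + 6 + 2 + 1 + 2 + 1 + 0 + 0 = 13

13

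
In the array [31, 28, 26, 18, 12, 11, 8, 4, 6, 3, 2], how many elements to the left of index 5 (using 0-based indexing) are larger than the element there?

The element at index 5 is 11.
Elements before it: 31, 28, 26, 18, 12
Those larger than 11: 31, 28, 26, 18, 12

5 such elements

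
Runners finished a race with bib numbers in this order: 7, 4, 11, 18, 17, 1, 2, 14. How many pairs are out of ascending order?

14

Sweep left to right; for each value list the smaller values that follow it:
7 → 4, 1, 2 → 3
4 → 1, 2 → 2
11 → 1, 2 → 2
18 → 17, 1, 2, 14 → 4
17 → 1, 2, 14 → 3
1 → none → 0
2 → none → 0
14 → none → 0
Sum: 3 + 2 + 2 + 4 + 3 + 0 + 0 + 0 = 14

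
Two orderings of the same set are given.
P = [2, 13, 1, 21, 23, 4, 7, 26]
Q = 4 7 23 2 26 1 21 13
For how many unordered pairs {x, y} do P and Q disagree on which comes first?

Assign each item its position (1..8) in the first ordering, then rewrite the second ordering as that position sequence:
positions: 2→1, 13→2, 1→3, 21→4, 23→5, 4→6, 7→7, 26→8
second ordering as positions: [6, 7, 5, 1, 8, 3, 4, 2]
Discordant pairs = inversions in this position sequence.
6: 5, 1, 3, 4, 2 → 5
7: 5, 1, 3, 4, 2 → 5
5: 1, 3, 4, 2 → 4
1: 0
8: 3, 4, 2 → 3
3: 2 → 1
4: 2 → 1
2: 0
Total: 5 + 5 + 4 + 0 + 3 + 1 + 1 + 0 = 19

19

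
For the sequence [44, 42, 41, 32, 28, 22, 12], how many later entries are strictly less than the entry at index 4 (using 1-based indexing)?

The element at index 4 is 32.
Elements after it: 28, 22, 12
Those smaller than 32: 28, 22, 12

3 such elements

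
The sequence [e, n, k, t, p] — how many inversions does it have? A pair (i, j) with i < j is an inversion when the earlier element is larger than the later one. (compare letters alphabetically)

2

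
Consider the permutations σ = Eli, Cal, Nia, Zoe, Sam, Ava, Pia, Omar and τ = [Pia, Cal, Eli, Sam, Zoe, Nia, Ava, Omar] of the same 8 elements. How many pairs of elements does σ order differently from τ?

10

Assign each item its position (1..8) in the first ordering, then rewrite the second ordering as that position sequence:
positions: Eli→1, Cal→2, Nia→3, Zoe→4, Sam→5, Ava→6, Pia→7, Omar→8
second ordering as positions: [7, 2, 1, 5, 4, 3, 6, 8]
Discordant pairs = inversions in this position sequence.
7: 2, 1, 5, 4, 3, 6 → 6
2: 1 → 1
1: 0
5: 4, 3 → 2
4: 3 → 1
3: 0
6: 0
8: 0
Total: 6 + 1 + 0 + 2 + 1 + 0 + 0 + 0 = 10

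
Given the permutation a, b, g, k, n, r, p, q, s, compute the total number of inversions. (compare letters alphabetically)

Sweep left to right; for each value list the smaller values that follow it:
a → none → 0
b → none → 0
g → none → 0
k → none → 0
n → none → 0
r → p, q → 2
p → none → 0
q → none → 0
s → none → 0
Sum: 0 + 0 + 0 + 0 + 0 + 2 + 0 + 0 + 0 = 2

2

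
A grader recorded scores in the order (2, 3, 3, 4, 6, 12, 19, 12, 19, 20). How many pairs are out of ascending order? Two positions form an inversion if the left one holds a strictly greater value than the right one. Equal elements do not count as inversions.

Count, for each position, how many later elements it exceeds:
2: 0
3: 0
3: 0
4: 0
6: 0
12: 0
19: 1
12: 0
19: 0
20: 0
Sum: 0 + 0 + 0 + 0 + 0 + 0 + 1 + 0 + 0 + 0 = 1

1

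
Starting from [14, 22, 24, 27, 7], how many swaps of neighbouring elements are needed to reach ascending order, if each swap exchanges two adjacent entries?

4

The minimum number of adjacent swaps to sort an array equals its inversion count, since every such swap removes exactly one inversion.
Count inversions — for each element, later elements that are smaller:
14: 7 → 1
22: 7 → 1
24: 7 → 1
27: 7 → 1
7: none → 0
Total inversions: 1 + 1 + 1 + 1 + 0 = 4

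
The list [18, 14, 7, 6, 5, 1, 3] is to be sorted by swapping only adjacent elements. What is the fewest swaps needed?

Adjacent swaps: 20

Minimum adjacent swaps = number of inversions (each swap of adjacent out-of-order elements removes one inversion and no swap can remove more).
Count inversions — for each element, later elements that are smaller:
18: 14, 7, 6, 5, 1, 3 → 6
14: 7, 6, 5, 1, 3 → 5
7: 6, 5, 1, 3 → 4
6: 5, 1, 3 → 3
5: 1, 3 → 2
1: none → 0
3: none → 0
Total inversions: 6 + 5 + 4 + 3 + 2 + 0 + 0 = 20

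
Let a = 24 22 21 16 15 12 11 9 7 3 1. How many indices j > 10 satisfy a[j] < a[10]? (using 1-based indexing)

The element at index 10 is 3.
Elements after it: 1
Those smaller than 3: 1

1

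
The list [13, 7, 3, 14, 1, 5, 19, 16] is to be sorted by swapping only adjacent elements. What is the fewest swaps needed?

11

The minimum number of adjacent swaps to sort an array equals its inversion count, since every such swap removes exactly one inversion.
Count inversions — for each element, later elements that are smaller:
13: 7, 3, 1, 5 → 4
7: 3, 1, 5 → 3
3: 1 → 1
14: 1, 5 → 2
1: none → 0
5: none → 0
19: 16 → 1
16: none → 0
Total inversions: 4 + 3 + 1 + 2 + 0 + 0 + 1 + 0 = 11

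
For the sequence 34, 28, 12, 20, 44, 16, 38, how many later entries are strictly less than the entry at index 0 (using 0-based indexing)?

The element at index 0 is 34.
Elements after it: 28, 12, 20, 44, 16, 38
Those smaller than 34: 28, 12, 20, 16

4 such elements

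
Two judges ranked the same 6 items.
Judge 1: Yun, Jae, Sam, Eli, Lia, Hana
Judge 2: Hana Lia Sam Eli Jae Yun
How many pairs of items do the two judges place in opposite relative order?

14 discordant pairs

Assign each item its position (1..6) in the first ordering, then rewrite the second ordering as that position sequence:
positions: Yun→1, Jae→2, Sam→3, Eli→4, Lia→5, Hana→6
second ordering as positions: [6, 5, 3, 4, 2, 1]
Discordant pairs = inversions in this position sequence.
6: 5, 3, 4, 2, 1 → 5
5: 3, 4, 2, 1 → 4
3: 2, 1 → 2
4: 2, 1 → 2
2: 1 → 1
1: 0
Total: 5 + 4 + 2 + 2 + 1 + 0 = 14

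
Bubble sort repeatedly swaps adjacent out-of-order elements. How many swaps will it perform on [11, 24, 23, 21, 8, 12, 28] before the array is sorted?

Minimum adjacent swaps = number of inversions (each swap of adjacent out-of-order elements removes one inversion and no swap can remove more).
Count inversions — for each element, later elements that are smaller:
11: 8 → 1
24: 23, 21, 8, 12 → 4
23: 21, 8, 12 → 3
21: 8, 12 → 2
8: none → 0
12: none → 0
28: none → 0
Total inversions: 1 + 4 + 3 + 2 + 0 + 0 + 0 = 10

There are 10 swaps.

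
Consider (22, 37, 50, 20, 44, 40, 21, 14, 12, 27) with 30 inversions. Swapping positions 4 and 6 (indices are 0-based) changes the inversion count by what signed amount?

Positions 4 and 6 hold 44 and 21; after swapping, the array is [22, 37, 50, 20, 21, 40, 44, 14, 12, 27].
Count, for each position, how many later elements it exceeds:
22 → 20, 21, 14, 12 → 4
37 → 20, 21, 14, 12, 27 → 5
50 → 20, 21, 40, 44, 14, 12, 27 → 7
20 → 14, 12 → 2
21 → 14, 12 → 2
40 → 14, 12, 27 → 3
44 → 14, 12, 27 → 3
14 → 12 → 1
12 → none → 0
27 → none → 0
Sum: 4 + 5 + 7 + 2 + 2 + 3 + 3 + 1 + 0 + 0 = 27
Change: 27 − 30 = -3

-3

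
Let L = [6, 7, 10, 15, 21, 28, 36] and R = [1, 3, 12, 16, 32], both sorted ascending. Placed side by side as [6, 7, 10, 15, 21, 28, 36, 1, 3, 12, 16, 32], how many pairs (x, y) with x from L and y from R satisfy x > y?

Split inversions: 22

Count, for every r in R, how many entries of L exceed r:
r = 1: 6, 7, 10, 15, 21, 28, 36 → 7
r = 3: 6, 7, 10, 15, 21, 28, 36 → 7
r = 12: 15, 21, 28, 36 → 4
r = 16: 21, 28, 36 → 3
r = 32: 36 → 1
Cross-inversions: 7 + 7 + 4 + 3 + 1 = 22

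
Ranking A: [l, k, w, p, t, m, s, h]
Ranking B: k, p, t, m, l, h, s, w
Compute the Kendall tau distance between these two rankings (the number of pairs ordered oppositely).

10

Assign each item its position (1..8) in the first ordering, then rewrite the second ordering as that position sequence:
positions: l→1, k→2, w→3, p→4, t→5, m→6, s→7, h→8
second ordering as positions: [2, 4, 5, 6, 1, 8, 7, 3]
Discordant pairs = inversions in this position sequence.
2: 1 → 1
4: 1, 3 → 2
5: 1, 3 → 2
6: 1, 3 → 2
1: 0
8: 7, 3 → 2
7: 3 → 1
3: 0
Total: 1 + 2 + 2 + 2 + 0 + 2 + 1 + 0 = 10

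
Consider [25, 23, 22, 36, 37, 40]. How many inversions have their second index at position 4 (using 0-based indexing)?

The element at index 4 is 37.
Elements before it: 25, 23, 22, 36
None of them are larger than 37.

0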